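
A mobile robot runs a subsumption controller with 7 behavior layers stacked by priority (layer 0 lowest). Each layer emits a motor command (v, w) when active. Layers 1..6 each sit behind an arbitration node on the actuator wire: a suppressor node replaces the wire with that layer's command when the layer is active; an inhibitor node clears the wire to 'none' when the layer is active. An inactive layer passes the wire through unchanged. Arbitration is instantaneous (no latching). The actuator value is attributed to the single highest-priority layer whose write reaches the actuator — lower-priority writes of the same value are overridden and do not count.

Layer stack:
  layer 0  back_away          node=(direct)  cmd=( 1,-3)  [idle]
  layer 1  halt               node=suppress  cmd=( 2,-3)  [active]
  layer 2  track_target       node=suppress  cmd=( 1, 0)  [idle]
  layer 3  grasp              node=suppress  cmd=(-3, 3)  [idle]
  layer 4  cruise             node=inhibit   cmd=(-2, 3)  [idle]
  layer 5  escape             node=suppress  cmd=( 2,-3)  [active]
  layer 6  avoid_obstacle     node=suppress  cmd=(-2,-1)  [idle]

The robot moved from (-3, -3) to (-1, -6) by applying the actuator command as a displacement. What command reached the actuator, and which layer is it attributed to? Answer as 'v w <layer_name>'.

displacement = (-1, -6) − (-3, -3) = (2, -3)
L0 back_away: idle → wire = none
L1 halt: active, suppressor → wire = (2, -3)
L2 track_target: idle → wire stays (2, -3)
L3 grasp: idle → wire stays (2, -3)
L4 cruise: idle → wire stays (2, -3)
L5 escape: active, suppressor → wire = (2, -3)
L6 avoid_obstacle: idle → wire stays (2, -3)
actuator = (2, -3) — from layer 5 (escape)

2 -3 escape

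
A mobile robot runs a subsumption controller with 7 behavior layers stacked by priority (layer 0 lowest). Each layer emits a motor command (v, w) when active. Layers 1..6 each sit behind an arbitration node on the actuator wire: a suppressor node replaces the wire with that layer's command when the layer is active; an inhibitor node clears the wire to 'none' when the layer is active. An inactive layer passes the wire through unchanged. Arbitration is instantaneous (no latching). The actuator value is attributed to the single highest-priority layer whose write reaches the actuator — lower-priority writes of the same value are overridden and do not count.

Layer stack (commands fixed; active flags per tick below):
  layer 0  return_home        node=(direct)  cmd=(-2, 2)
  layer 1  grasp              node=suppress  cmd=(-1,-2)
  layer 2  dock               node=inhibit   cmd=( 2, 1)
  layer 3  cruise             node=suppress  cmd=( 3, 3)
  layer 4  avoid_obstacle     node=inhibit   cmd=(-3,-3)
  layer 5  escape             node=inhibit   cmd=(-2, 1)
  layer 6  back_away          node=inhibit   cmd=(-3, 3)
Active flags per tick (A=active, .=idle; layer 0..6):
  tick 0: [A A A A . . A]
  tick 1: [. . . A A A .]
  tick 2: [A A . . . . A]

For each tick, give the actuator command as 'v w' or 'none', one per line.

tick 0:
  L0 return_home: active, feeds wire = (-2, 2)
  L1 grasp: active, suppressor → wire = (-1, -2)
  L2 dock: active, inhibitor → wire = none
  L3 cruise: active, suppressor → wire = (3, 3)
  L4 avoid_obstacle: idle → wire stays (3, 3)
  L5 escape: idle → wire stays (3, 3)
  L6 back_away: active, inhibitor → wire = none
  actuator = none
tick 1:
  L0 return_home: idle → wire = none
  L1 grasp: idle → wire stays none
  L2 dock: idle → wire stays none
  L3 cruise: active, suppressor → wire = (3, 3)
  L4 avoid_obstacle: active, inhibitor → wire = none
  L5 escape: active, inhibitor → wire = none
  L6 back_away: idle → wire stays none
  actuator = none
tick 2:
  L0 return_home: active, feeds wire = (-2, 2)
  L1 grasp: active, suppressor → wire = (-1, -2)
  L2 dock: idle → wire stays (-1, -2)
  L3 cruise: idle → wire stays (-1, -2)
  L4 avoid_obstacle: idle → wire stays (-1, -2)
  L5 escape: idle → wire stays (-1, -2)
  L6 back_away: active, inhibitor → wire = none
  actuator = none

none
none
none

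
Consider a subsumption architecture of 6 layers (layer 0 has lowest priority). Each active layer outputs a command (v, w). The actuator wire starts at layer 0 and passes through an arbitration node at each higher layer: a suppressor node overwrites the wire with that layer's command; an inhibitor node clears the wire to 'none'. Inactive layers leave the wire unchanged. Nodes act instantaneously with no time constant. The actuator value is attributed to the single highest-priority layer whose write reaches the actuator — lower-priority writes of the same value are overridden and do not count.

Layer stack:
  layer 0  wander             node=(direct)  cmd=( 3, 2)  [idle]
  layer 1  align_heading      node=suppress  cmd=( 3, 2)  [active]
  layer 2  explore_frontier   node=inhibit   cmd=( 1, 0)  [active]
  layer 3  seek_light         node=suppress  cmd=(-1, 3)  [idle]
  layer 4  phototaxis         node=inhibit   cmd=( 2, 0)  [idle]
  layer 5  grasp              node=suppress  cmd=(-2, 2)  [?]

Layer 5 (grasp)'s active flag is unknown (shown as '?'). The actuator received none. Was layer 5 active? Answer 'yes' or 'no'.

If layer 5 is active=yes:
  actuator would be (-2, 2)
If layer 5 is active=no:
  actuator would be none
Observed none, so layer 5 was idle.

no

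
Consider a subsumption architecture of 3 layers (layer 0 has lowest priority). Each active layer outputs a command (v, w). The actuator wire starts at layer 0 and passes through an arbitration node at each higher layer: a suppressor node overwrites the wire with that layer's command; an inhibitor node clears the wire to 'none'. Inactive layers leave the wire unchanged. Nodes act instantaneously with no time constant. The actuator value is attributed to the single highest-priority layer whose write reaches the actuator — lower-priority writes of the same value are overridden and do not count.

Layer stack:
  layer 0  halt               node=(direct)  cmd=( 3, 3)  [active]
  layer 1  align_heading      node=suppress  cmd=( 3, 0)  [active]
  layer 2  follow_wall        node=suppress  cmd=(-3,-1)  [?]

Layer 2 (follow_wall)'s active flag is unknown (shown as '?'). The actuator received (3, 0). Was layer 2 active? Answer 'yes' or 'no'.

no

If layer 2 is active=yes:
  actuator would be (-3, -1)
If layer 2 is active=no:
  actuator would be (3, 0)
Observed (3, 0), so layer 2 was idle.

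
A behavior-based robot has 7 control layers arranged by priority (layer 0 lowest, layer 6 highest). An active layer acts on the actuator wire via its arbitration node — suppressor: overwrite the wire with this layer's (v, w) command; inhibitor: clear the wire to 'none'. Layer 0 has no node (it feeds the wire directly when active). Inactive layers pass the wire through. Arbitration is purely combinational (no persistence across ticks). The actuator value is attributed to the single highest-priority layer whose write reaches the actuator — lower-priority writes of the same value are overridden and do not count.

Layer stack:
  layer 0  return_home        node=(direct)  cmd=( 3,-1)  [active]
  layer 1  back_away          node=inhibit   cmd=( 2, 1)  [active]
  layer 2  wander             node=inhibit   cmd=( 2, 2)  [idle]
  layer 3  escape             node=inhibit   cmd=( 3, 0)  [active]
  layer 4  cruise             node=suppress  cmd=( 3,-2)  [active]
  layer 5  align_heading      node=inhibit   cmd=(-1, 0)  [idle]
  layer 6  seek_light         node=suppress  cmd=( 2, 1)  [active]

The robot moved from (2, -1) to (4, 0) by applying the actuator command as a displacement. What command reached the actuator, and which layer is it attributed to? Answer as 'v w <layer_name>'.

displacement = (4, 0) − (2, -1) = (2, 1)
layer 0 (return_home) active — direct: (3, -1)
layer 1 (back_away) active — inhibits: none
layer 2 (wander) idle — unchanged: none
layer 3 (escape) active — inhibits: none
layer 4 (cruise) active — suppresses: (3, -2)
layer 5 (align_heading) idle — unchanged: (3, -2)
layer 6 (seek_light) active — suppresses: (2, 1)
→ actuator (2, 1) — from layer 6 (seek_light)

2 1 seek_light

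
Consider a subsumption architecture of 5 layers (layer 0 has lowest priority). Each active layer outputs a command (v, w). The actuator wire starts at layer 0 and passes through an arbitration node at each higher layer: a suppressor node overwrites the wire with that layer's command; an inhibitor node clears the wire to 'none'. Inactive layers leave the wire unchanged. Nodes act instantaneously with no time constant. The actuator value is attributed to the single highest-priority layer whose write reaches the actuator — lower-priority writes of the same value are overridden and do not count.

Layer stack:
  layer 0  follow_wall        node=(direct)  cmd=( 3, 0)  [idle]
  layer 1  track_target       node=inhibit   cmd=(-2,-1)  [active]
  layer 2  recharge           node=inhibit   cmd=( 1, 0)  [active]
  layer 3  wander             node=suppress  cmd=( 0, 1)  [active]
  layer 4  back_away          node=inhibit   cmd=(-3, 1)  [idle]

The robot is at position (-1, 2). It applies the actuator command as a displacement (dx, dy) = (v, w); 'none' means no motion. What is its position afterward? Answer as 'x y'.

-1 3

layer 0 (follow_wall) idle — none
layer 1 (track_target) active — inhibits: none
layer 2 (recharge) active — inhibits: none
layer 3 (wander) active — suppresses: (0, 1)
layer 4 (back_away) idle — unchanged: (0, 1)
→ actuator (0, 1)
position: (-1, 2) + (0, 1) = (-1, 3)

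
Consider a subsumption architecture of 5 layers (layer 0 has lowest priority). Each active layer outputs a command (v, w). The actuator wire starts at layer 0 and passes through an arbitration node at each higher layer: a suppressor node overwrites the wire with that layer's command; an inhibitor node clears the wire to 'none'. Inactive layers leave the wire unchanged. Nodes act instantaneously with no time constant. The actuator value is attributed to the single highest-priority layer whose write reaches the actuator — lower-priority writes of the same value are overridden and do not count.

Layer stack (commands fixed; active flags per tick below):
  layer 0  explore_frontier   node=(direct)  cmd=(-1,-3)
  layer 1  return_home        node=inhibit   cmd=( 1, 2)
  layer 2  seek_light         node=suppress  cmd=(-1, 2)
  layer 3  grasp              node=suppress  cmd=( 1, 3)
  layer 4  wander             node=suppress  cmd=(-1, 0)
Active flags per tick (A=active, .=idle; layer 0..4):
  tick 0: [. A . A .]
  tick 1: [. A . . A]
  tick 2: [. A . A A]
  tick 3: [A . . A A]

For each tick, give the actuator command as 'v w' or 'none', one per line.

1 3
-1 0
-1 0
-1 0

tick 0:
  [0] explore_frontier off; wire := none
  [1] return_home on (inhibit); wire := none
  [2] seek_light off; pass none
  [3] grasp on (suppress); wire := (1, 3)
  [4] wander off; pass (1, 3)
  output (1, 3)
tick 1:
  [0] explore_frontier off; wire := none
  [1] return_home on (inhibit); wire := none
  [2] seek_light off; pass none
  [3] grasp off; pass none
  [4] wander on (suppress); wire := (-1, 0)
  output (-1, 0)
tick 2:
  [0] explore_frontier off; wire := none
  [1] return_home on (inhibit); wire := none
  [2] seek_light off; pass none
  [3] grasp on (suppress); wire := (1, 3)
  [4] wander on (suppress); wire := (-1, 0)
  output (-1, 0)
tick 3:
  [0] explore_frontier on; wire := (-1, -3)
  [1] return_home off; pass (-1, -3)
  [2] seek_light off; pass (-1, -3)
  [3] grasp on (suppress); wire := (1, 3)
  [4] wander on (suppress); wire := (-1, 0)
  output (-1, 0)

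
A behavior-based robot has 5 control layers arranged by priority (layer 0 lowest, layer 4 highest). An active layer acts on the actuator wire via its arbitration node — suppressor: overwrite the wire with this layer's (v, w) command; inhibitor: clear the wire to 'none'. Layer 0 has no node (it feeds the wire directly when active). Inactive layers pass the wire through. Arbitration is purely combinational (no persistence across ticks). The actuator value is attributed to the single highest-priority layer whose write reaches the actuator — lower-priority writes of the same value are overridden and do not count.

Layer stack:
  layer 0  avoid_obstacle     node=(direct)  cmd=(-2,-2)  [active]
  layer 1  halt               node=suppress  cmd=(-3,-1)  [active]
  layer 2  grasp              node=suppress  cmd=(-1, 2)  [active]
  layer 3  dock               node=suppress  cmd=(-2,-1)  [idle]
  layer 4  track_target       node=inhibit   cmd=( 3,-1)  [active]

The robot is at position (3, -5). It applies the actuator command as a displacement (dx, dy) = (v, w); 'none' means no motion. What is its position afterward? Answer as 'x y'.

3 -5

layer 0 (avoid_obstacle) active — direct: (-2, -2)
layer 1 (halt) active — suppresses: (-3, -1)
layer 2 (grasp) active — suppresses: (-1, 2)
layer 3 (dock) idle — unchanged: (-1, 2)
layer 4 (track_target) active — inhibits: none
→ actuator none
position: (3, -5) + none = (3, -5)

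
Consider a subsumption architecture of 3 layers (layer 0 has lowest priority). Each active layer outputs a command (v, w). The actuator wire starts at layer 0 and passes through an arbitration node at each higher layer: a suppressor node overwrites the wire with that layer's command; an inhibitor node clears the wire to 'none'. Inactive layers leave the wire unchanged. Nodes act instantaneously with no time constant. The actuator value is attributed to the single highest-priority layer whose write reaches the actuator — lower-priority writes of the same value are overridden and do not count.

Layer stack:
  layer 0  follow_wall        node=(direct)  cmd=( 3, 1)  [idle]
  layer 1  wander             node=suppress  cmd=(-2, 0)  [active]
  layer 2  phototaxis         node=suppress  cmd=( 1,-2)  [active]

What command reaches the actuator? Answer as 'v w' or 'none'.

1 -2

layer 0 (follow_wall) idle — none
layer 1 (wander) active — suppresses: (-2, 0)
layer 2 (phototaxis) active — suppresses: (1, -2)
→ actuator (1, -2)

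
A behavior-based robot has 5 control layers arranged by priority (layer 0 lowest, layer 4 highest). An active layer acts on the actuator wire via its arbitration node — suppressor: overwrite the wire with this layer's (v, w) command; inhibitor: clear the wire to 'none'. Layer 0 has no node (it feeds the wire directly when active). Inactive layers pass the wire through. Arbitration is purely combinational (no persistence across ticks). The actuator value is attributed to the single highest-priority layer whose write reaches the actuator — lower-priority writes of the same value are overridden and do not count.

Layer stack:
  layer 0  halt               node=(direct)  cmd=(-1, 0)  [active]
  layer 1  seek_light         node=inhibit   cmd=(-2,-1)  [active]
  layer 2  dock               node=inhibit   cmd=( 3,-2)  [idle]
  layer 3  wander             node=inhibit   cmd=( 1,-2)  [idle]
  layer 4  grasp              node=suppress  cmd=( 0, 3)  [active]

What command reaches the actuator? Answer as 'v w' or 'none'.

[0] halt on; wire := (-1, 0)
[1] seek_light on (inhibit); wire := none
[2] dock off; pass none
[3] wander off; pass none
[4] grasp on (suppress); wire := (0, 3)
output (0, 3)

0 3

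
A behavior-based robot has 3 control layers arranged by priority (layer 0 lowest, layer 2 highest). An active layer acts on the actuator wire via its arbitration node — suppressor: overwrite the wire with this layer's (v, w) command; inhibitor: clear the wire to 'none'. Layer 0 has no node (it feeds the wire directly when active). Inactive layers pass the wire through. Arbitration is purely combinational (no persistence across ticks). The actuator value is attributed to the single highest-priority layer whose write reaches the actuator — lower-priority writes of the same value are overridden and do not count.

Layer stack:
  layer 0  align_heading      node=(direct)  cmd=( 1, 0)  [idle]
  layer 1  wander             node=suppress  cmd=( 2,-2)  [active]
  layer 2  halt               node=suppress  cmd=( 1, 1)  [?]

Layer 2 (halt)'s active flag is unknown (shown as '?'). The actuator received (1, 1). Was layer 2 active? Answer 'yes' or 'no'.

If layer 2 is active=yes:
  actuator would be (1, 1)
If layer 2 is active=no:
  actuator would be (2, -2)
Observed (1, 1), so layer 2 was active.

yes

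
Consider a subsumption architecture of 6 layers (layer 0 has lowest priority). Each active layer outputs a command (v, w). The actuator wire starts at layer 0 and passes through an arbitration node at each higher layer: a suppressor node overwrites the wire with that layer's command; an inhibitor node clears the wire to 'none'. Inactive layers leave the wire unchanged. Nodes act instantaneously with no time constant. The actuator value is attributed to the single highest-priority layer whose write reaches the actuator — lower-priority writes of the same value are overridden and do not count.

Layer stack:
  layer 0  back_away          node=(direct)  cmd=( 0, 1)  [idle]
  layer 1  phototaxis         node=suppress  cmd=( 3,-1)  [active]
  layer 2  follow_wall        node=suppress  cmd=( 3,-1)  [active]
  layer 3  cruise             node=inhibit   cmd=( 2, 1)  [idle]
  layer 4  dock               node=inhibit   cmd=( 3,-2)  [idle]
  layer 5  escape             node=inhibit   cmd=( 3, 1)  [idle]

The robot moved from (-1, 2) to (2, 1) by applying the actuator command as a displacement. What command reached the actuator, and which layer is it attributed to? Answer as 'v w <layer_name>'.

displacement = (2, 1) − (-1, 2) = (3, -1)
L0 back_away: idle → wire = none
L1 phototaxis: active, suppressor → wire = (3, -1)
L2 follow_wall: active, suppressor → wire = (3, -1)
L3 cruise: idle → wire stays (3, -1)
L4 dock: idle → wire stays (3, -1)
L5 escape: idle → wire stays (3, -1)
actuator = (3, -1) — from layer 2 (follow_wall)

3 -1 follow_wall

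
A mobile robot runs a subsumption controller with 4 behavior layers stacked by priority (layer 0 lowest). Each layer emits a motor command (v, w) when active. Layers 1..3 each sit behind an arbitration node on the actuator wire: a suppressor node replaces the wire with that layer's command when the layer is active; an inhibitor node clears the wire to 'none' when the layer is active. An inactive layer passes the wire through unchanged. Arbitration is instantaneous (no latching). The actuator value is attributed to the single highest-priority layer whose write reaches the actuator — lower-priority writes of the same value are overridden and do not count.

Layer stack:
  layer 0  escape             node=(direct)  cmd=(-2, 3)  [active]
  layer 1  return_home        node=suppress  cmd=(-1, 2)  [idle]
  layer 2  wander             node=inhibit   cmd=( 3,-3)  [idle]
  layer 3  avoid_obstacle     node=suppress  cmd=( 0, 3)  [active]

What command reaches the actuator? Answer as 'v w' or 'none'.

L0 escape: active, feeds wire = (-2, 3)
L1 return_home: idle → wire stays (-2, 3)
L2 wander: idle → wire stays (-2, 3)
L3 avoid_obstacle: active, suppressor → wire = (0, 3)
actuator = (0, 3)

0 3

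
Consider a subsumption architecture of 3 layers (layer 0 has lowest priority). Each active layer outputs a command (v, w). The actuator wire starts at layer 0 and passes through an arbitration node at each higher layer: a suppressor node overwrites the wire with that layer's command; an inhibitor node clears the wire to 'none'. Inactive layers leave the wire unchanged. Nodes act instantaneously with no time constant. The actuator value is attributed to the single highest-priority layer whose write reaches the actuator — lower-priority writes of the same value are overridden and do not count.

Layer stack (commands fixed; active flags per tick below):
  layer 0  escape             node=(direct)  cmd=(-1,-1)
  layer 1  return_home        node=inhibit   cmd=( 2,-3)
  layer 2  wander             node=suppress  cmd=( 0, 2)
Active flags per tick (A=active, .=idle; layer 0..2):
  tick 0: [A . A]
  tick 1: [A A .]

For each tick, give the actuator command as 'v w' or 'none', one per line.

0 2
none

tick 0:
  [0] escape on; wire := (-1, -1)
  [1] return_home off; pass (-1, -1)
  [2] wander on (suppress); wire := (0, 2)
  output (0, 2)
tick 1:
  [0] escape on; wire := (-1, -1)
  [1] return_home on (inhibit); wire := none
  [2] wander off; pass none
  output none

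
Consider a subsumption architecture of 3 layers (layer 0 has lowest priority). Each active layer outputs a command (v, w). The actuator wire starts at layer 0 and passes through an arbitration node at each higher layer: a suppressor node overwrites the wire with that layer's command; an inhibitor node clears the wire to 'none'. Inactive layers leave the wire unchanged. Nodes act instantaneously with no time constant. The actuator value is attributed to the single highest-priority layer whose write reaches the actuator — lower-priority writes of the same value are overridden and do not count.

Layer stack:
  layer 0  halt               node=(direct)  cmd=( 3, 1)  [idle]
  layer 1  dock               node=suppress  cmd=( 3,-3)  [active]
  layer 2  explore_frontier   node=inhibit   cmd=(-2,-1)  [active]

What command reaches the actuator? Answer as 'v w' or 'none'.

[0] halt off; wire := none
[1] dock on (suppress); wire := (3, -3)
[2] explore_frontier on (inhibit); wire := none
output none

none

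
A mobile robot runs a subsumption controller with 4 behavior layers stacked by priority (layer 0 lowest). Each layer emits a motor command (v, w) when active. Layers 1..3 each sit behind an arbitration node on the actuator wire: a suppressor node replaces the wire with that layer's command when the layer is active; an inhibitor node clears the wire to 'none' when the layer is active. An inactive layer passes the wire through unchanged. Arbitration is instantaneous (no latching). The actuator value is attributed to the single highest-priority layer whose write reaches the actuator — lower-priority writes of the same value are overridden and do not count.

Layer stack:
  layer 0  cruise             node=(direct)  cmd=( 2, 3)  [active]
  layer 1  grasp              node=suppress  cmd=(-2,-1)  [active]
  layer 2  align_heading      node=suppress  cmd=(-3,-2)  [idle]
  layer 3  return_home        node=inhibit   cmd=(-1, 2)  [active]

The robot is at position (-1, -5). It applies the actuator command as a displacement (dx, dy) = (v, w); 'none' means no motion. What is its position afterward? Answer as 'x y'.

L0 cruise: active, feeds wire = (2, 3)
L1 grasp: active, suppressor → wire = (-2, -1)
L2 align_heading: idle → wire stays (-2, -1)
L3 return_home: active, inhibitor → wire = none
actuator = none
position: (-1, -5) + none = (-1, -5)

-1 -5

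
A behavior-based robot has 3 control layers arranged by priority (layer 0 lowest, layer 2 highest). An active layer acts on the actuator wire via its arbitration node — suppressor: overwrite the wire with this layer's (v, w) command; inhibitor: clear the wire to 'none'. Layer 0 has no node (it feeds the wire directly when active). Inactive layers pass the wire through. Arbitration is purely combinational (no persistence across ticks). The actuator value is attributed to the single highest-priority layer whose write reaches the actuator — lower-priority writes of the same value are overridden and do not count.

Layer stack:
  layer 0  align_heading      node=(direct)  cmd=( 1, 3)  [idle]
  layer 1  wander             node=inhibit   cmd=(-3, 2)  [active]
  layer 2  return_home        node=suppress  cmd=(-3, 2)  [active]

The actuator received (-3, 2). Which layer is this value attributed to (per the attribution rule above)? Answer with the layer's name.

L0 align_heading: idle → wire = none
L1 wander: active, inhibitor → wire = none
L2 return_home: active, suppressor → wire = (-3, 2)
actuator = (-3, 2)
last writer: layer 2 = return_home

return_home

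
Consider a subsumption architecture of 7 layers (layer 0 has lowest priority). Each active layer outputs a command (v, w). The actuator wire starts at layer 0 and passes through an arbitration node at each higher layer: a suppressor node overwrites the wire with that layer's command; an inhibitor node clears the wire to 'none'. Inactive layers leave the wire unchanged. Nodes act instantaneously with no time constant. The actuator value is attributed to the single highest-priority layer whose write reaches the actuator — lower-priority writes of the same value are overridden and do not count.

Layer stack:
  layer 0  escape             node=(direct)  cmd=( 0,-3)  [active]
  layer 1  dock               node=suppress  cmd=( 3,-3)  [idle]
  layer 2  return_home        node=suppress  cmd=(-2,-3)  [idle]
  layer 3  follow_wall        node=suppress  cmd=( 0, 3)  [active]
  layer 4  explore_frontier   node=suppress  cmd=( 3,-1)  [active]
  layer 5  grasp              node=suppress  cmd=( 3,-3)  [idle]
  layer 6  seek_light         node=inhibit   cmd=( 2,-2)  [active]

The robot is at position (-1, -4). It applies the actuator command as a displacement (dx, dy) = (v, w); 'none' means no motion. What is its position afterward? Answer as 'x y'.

L0 escape: active, feeds wire = (0, -3)
L1 dock: idle → wire stays (0, -3)
L2 return_home: idle → wire stays (0, -3)
L3 follow_wall: active, suppressor → wire = (0, 3)
L4 explore_frontier: active, suppressor → wire = (3, -1)
L5 grasp: idle → wire stays (3, -1)
L6 seek_light: active, inhibitor → wire = none
actuator = none
position: (-1, -4) + none = (-1, -4)

-1 -4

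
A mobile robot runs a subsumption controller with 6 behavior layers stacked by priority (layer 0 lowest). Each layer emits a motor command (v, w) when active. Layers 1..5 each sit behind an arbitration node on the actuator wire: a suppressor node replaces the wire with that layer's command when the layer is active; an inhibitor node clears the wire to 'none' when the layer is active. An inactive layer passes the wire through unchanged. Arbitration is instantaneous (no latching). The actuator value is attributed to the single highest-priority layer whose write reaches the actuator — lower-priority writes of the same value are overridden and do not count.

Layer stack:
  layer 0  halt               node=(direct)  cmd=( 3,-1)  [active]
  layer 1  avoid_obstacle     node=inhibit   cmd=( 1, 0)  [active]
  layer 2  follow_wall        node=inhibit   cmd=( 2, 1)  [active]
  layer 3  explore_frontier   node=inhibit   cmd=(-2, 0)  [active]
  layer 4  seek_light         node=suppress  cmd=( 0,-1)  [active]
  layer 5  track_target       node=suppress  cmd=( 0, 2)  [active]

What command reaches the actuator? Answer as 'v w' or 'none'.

0 2

L0 halt: active, feeds wire = (3, -1)
L1 avoid_obstacle: active, inhibitor → wire = none
L2 follow_wall: active, inhibitor → wire = none
L3 explore_frontier: active, inhibitor → wire = none
L4 seek_light: active, suppressor → wire = (0, -1)
L5 track_target: active, suppressor → wire = (0, 2)
actuator = (0, 2)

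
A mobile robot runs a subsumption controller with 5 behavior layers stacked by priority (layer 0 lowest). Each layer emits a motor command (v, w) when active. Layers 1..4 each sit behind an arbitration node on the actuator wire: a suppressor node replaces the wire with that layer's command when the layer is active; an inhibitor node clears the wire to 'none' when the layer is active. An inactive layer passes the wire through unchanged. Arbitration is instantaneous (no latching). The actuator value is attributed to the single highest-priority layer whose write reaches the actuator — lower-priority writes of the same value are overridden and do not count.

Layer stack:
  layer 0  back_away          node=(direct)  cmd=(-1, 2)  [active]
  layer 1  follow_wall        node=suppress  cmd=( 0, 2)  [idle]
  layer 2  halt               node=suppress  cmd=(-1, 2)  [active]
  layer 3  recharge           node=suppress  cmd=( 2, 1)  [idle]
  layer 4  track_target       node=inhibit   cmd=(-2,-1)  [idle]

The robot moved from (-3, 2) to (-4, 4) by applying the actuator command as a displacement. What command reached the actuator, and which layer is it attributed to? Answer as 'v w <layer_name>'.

displacement = (-4, 4) − (-3, 2) = (-1, 2)
layer 0 (back_away) active — direct: (-1, 2)
layer 1 (follow_wall) idle — unchanged: (-1, 2)
layer 2 (halt) active — suppresses: (-1, 2)
layer 3 (recharge) idle — unchanged: (-1, 2)
layer 4 (track_target) idle — unchanged: (-1, 2)
→ actuator (-1, 2) — from layer 2 (halt)

-1 2 halt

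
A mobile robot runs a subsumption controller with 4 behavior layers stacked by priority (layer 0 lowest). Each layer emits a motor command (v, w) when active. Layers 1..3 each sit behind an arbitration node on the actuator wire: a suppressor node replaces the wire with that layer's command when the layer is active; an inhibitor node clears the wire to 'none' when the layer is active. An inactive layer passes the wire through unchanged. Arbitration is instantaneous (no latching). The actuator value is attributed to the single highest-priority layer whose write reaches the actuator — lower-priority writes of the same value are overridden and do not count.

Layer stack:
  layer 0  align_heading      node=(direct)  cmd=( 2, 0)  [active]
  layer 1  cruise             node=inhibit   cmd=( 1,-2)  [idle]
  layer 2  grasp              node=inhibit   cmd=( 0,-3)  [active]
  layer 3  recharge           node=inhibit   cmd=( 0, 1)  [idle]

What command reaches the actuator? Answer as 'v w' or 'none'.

none

layer 0 (align_heading) active — direct: (2, 0)
layer 1 (cruise) idle — unchanged: (2, 0)
layer 2 (grasp) active — inhibits: none
layer 3 (recharge) idle — unchanged: none
→ actuator none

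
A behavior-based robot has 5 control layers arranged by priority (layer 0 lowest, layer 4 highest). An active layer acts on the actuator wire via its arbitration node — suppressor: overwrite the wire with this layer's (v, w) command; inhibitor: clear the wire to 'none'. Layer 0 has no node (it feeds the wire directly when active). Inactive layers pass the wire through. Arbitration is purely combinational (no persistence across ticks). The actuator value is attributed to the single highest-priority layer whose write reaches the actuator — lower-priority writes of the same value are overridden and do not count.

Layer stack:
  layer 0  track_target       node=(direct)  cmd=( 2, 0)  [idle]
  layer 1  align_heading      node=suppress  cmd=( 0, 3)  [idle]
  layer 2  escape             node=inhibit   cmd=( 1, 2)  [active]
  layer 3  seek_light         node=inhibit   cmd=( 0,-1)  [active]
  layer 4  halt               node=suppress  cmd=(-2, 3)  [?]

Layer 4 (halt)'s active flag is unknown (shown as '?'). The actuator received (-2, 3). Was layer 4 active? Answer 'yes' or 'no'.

yes

If layer 4 is active=yes:
  actuator would be (-2, 3)
If layer 4 is active=no:
  actuator would be none
Observed (-2, 3), so layer 4 was active.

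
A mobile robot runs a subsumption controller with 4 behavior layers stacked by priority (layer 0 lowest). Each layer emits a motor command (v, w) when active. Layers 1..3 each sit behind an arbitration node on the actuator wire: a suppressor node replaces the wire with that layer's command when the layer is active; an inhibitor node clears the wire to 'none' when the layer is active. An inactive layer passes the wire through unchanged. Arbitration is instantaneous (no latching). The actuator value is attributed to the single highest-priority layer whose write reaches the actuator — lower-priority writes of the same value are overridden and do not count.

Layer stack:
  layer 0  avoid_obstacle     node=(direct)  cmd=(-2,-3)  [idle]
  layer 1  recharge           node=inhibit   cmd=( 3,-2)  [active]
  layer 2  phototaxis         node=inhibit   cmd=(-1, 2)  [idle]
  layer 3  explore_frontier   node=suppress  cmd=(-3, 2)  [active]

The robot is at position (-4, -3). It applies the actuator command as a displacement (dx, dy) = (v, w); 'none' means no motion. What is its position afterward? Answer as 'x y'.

L0 avoid_obstacle: idle → wire = none
L1 recharge: active, inhibitor → wire = none
L2 phototaxis: idle → wire stays none
L3 explore_frontier: active, suppressor → wire = (-3, 2)
actuator = (-3, 2)
position: (-4, -3) + (-3, 2) = (-7, -1)

-7 -1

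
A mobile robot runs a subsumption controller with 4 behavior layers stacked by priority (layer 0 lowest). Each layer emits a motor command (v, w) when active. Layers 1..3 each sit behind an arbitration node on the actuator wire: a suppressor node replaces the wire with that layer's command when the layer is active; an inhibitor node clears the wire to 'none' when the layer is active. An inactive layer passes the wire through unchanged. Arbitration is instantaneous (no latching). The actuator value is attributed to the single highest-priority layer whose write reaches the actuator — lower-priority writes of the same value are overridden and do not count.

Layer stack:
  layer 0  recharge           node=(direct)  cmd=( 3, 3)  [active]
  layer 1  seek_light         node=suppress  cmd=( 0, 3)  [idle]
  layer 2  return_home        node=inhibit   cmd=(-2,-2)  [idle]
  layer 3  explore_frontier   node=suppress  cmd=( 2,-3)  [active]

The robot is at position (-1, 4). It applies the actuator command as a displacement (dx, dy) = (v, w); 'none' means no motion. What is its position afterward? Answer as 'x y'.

1 1

L0 recharge: active, feeds wire = (3, 3)
L1 seek_light: idle → wire stays (3, 3)
L2 return_home: idle → wire stays (3, 3)
L3 explore_frontier: active, suppressor → wire = (2, -3)
actuator = (2, -3)
position: (-1, 4) + (2, -3) = (1, 1)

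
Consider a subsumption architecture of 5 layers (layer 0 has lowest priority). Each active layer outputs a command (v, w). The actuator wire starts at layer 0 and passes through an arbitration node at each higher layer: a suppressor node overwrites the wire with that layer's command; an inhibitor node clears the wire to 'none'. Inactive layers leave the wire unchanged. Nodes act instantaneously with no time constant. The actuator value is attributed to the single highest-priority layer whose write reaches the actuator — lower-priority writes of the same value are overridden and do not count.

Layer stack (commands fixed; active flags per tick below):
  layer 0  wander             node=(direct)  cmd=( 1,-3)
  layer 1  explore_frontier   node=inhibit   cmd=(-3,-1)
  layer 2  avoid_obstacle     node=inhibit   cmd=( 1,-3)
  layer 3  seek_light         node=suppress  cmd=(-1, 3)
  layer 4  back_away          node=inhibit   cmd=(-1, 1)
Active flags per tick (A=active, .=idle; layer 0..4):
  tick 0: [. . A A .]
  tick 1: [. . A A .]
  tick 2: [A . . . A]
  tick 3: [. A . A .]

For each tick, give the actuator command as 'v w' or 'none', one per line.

tick 0:
  layer 0 (wander) idle — none
  layer 1 (explore_frontier) idle — unchanged: none
  layer 2 (avoid_obstacle) active — inhibits: none
  layer 3 (seek_light) active — suppresses: (-1, 3)
  layer 4 (back_away) idle — unchanged: (-1, 3)
  → actuator (-1, 3)
tick 1:
  layer 0 (wander) idle — none
  layer 1 (explore_frontier) idle — unchanged: none
  layer 2 (avoid_obstacle) active — inhibits: none
  layer 3 (seek_light) active — suppresses: (-1, 3)
  layer 4 (back_away) idle — unchanged: (-1, 3)
  → actuator (-1, 3)
tick 2:
  layer 0 (wander) active — direct: (1, -3)
  layer 1 (explore_frontier) idle — unchanged: (1, -3)
  layer 2 (avoid_obstacle) idle — unchanged: (1, -3)
  layer 3 (seek_light) idle — unchanged: (1, -3)
  layer 4 (back_away) active — inhibits: none
  → actuator none
tick 3:
  layer 0 (wander) idle — none
  layer 1 (explore_frontier) active — inhibits: none
  layer 2 (avoid_obstacle) idle — unchanged: none
  layer 3 (seek_light) active — suppresses: (-1, 3)
  layer 4 (back_away) idle — unchanged: (-1, 3)
  → actuator (-1, 3)

-1 3
-1 3
none
-1 3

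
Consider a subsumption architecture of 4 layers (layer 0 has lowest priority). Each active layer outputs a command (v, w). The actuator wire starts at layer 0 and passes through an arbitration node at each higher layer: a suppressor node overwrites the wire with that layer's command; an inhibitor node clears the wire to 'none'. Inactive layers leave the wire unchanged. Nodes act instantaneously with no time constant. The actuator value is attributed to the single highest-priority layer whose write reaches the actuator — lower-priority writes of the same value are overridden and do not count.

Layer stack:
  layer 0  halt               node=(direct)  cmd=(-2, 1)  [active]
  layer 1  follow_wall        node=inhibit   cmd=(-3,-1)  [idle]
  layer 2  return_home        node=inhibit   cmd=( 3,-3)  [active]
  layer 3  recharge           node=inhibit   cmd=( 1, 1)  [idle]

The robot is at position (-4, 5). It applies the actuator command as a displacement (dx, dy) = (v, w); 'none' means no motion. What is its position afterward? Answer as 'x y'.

layer 0 (halt) active — direct: (-2, 1)
layer 1 (follow_wall) idle — unchanged: (-2, 1)
layer 2 (return_home) active — inhibits: none
layer 3 (recharge) idle — unchanged: none
→ actuator none
position: (-4, 5) + none = (-4, 5)

-4 5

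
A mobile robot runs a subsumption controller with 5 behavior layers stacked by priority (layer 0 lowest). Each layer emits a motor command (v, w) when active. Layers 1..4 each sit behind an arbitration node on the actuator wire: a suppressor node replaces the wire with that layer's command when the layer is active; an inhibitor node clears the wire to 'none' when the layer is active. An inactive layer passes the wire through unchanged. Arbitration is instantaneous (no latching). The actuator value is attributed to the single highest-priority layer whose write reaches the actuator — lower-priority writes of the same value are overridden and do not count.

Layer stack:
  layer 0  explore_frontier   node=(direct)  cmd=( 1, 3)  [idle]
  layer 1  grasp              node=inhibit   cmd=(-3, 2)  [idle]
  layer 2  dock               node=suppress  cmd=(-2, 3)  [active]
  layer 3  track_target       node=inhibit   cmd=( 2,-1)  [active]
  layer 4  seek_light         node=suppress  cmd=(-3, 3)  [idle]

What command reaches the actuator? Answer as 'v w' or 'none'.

none

[0] explore_frontier off; wire := none
[1] grasp off; pass none
[2] dock on (suppress); wire := (-2, 3)
[3] track_target on (inhibit); wire := none
[4] seek_light off; pass none
output none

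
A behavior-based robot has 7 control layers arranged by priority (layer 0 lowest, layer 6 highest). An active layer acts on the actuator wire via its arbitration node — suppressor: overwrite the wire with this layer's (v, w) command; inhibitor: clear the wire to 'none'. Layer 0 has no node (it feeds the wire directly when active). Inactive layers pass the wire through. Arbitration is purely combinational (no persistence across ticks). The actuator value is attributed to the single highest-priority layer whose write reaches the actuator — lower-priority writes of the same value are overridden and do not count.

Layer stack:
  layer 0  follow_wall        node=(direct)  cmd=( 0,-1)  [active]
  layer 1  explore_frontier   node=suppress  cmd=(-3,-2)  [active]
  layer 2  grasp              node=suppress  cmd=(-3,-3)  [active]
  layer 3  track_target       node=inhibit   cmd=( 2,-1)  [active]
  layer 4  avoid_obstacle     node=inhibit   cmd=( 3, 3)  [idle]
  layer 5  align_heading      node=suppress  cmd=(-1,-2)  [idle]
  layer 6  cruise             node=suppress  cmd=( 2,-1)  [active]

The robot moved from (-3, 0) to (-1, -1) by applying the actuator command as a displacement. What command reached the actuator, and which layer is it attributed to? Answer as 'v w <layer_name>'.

displacement = (-1, -1) − (-3, 0) = (2, -1)
layer 0 (follow_wall) active — direct: (0, -1)
layer 1 (explore_frontier) active — suppresses: (-3, -2)
layer 2 (grasp) active — suppresses: (-3, -3)
layer 3 (track_target) active — inhibits: none
layer 4 (avoid_obstacle) idle — unchanged: none
layer 5 (align_heading) idle — unchanged: none
layer 6 (cruise) active — suppresses: (2, -1)
→ actuator (2, -1) — from layer 6 (cruise)

2 -1 cruise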